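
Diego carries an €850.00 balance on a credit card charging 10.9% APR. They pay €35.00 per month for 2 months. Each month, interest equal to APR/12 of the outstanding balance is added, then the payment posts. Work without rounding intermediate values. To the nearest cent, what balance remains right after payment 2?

€795.19

Monthly rate r = 10.9%/12 = 0.908333% = 0.00908333.
Each month: B ← B·(1+r) − €35.00.
Month 1: interest €7.72; balance after payment €822.72.
Month 2: interest €7.47; balance after payment €795.19.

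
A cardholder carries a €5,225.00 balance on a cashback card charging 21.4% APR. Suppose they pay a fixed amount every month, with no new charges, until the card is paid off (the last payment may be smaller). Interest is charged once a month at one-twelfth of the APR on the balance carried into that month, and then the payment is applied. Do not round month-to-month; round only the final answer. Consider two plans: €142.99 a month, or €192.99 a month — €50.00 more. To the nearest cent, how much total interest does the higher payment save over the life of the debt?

€1,331.59

Monthly rate r = 21.4%/12 = 1.78333% = 0.0178333.
At €142.99/mo: n = ⌈−ln(1 − rB₀/P)/ln(1+r)⌉ = 60 payments (last €94.50); total interest = total paid − €5,225.00 = €3,305.91.
At €192.99/mo: 38 payments (last €58.69); total interest €1,974.32.
Interest saved = €3,305.91 − €1,974.32 = €1,331.59.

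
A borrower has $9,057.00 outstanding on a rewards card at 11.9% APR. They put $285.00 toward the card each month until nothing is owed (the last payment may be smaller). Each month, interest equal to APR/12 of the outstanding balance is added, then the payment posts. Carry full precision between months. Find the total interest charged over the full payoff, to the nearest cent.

Monthly rate r = 11.9%/12 = 0.991667% = 0.00991667.
Payoff takes n = ⌈−ln(1 − rB₀/P)/ln(1+r)⌉ = ⌈38.361⌉ = 39 payments; the last is $103.30.
Total paid = 38·$285.00 + $103.30 = $10,933.30.
Total interest = total paid − principal = $10,933.30 − $9,057.00 = $1,876.30.

$1,876.30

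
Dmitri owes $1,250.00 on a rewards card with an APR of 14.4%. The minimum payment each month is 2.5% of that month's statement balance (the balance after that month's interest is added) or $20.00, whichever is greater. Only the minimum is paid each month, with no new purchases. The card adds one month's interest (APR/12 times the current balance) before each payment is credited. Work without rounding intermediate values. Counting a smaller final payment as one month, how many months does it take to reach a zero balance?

89 months

Monthly rate r = 14.4%/12 = 1.2% = 0.012.
While 2.5% of the post-interest balance exceeds $20.00, each month B ← (B·(1+r))·(1 − 0.025), i.e. B shrinks by the factor (1+r)·0.975 = 0.9867.
This holds for months 1–35. Entering month 36 the balance is $782.33; 2.5% of the post-interest balance is now below $20.00, so the flat $20.00 minimum applies from here.
From month 36 a fixed $20.00 at rate r clears $782.33 in 54 more payments. Total: 35 + 54 = 89 months.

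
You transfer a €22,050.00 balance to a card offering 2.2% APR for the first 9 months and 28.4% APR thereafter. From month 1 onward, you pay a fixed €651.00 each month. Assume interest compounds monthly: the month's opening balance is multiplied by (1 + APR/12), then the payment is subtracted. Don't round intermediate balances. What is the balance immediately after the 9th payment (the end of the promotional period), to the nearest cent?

Promo months 1–9 at r₀ = 2.2%/12 = 0.00183333; months 10+ at r₁ = 28.4%/12 = 0.0236667.
After month 9: iterate B ← B·(1+r₀) − €651.00 for 9 months → €16,514.35.

€16,514.35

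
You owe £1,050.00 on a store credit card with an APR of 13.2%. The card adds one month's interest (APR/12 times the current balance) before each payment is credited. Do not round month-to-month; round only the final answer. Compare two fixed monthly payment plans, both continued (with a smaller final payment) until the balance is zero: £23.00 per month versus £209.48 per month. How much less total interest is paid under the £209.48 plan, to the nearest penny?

£380.29

Monthly rate r = 13.2%/12 = 1.1% = 0.011.
At £23.00/mo: n = ⌈−ln(1 − rB₀/P)/ln(1+r)⌉ = 64 payments (last £17.45); total interest = total paid − £1,050.00 = £416.45.
At £209.48/mo: 6 payments (last £38.76); total interest £36.16.
Interest saved = £416.45 − £36.16 = £380.29.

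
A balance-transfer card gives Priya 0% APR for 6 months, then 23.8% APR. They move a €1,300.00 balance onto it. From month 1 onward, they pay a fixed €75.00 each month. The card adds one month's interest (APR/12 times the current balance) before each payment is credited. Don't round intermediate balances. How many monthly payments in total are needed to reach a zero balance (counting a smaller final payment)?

Promo months 1–6 at r₀ = 0%/12 = 0; months 7+ at r₁ = 23.8%/12 = 0.0198333.
After month 6 (no interest yet): B = €1,300.00 − 6·€75.00 = €850.00.
Then at r₁ with €75.00/mo: n₂ = −ln(1 − r₁·B/P)/ln(1+r₁) ≈ 12.96 → 13 more payments.

19 payments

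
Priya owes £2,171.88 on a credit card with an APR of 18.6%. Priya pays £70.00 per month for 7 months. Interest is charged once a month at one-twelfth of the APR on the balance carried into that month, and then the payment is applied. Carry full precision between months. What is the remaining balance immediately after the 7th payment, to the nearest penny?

£1,905.39

Monthly rate r = 18.6%/12 = 1.55% = 0.0155.
Each month: B ← B·(1+r) − £70.00.
Month 1: interest £33.66; balance after payment £2,135.54.
Month 2: interest £33.10; balance after payment £2,098.65.
Month 3: interest £32.53; balance after payment £2,061.17.
Month 4: interest £31.95; balance after payment £2,023.12.
Month 5: interest £31.36; balance after payment £1,984.48.
Month 6: interest £30.76; balance after payment £1,945.24.
Month 7: interest £30.15; balance after payment £1,905.39.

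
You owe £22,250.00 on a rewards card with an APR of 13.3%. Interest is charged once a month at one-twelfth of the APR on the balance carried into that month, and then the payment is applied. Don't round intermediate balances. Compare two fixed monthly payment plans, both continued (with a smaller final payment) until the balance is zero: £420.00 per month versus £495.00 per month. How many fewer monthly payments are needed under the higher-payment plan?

Monthly rate r = 13.3%/12 = 1.10833% = 0.0110833.
At £420.00/mo: n = ⌈−ln(1 − rB₀/P)/ln(1+r)⌉ = 81 payments (last £110.52); total interest = total paid − £22,250.00 = £11,460.52.
At £495.00/mo: 63 payments (last £276.76); total interest £8,716.76.
Payments saved = 81 − 63 = 18.

18 fewer payments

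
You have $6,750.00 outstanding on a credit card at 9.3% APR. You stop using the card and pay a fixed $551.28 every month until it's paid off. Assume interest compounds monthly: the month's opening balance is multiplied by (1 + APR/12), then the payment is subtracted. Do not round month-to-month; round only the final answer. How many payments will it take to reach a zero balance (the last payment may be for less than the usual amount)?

Monthly rate r = 9.3%/12 = 0.775% = 0.00775.
Recurrence: B ← B·(1+r) − $551.28.
Month 1: interest $52.31; balance after payment $6,251.03.
Month 2: interest $48.45; balance after payment $5,748.20.
Closed form: n = −ln(1 − rB₀/P)/ln(1+r) = −ln(0.90511)/ln(1.00775) ≈ 12.915, so the balance reaches zero during payment 13.

13 payments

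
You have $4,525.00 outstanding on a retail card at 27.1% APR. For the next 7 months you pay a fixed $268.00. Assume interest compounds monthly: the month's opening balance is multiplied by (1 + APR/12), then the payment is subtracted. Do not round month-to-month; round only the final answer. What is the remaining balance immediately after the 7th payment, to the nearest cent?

Monthly rate r = 27.1%/12 = 2.25833% = 0.0225833.
Each month: B ← B·(1+r) − $268.00.
Month 1: interest $102.19; balance after payment $4,359.19.
Month 2: interest $98.45; balance after payment $4,189.63.
Month 3: interest $94.62; balance after payment $4,016.25.
Month 4: interest $90.70; balance after payment $3,838.95.
Month 5: interest $86.70; balance after payment $3,657.65.
Month 6: interest $82.60; balance after payment $3,472.25.
Month 7: interest $78.41; balance after payment $3,282.66.

$3,282.66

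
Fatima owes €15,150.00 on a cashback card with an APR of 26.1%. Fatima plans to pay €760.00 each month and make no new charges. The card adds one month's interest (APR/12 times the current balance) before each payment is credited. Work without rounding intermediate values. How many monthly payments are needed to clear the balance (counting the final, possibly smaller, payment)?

Monthly rate r = 26.1%/12 = 2.175% = 0.02175.
Recurrence: B ← B·(1+r) − €760.00.
Month 1: interest €329.51; balance after payment €14,719.51.
Month 2: interest €320.15; balance after payment €14,279.66.
Closed form: n = −ln(1 − rB₀/P)/ln(1+r) = −ln(0.56643)/ln(1.02175) ≈ 26.417, so the balance reaches zero during payment 27.

27 payments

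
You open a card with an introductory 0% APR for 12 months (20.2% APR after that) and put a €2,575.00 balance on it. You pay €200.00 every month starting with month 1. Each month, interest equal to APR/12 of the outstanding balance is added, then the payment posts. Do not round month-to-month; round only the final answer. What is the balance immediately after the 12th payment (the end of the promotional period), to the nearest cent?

€175.00

Promo months 1–12 at r₀ = 0%/12 = 0; months 13+ at r₁ = 20.2%/12 = 0.0168333.
After month 12 (no interest yet): B = €2,575.00 − 12·€200.00 = €175.00.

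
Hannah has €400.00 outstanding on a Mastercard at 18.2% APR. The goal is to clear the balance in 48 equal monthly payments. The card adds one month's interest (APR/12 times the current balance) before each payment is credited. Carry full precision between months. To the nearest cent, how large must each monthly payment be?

Monthly rate r = 18.2%/12 = 1.51667% = 0.0151667.
Level-payment amortization: P = B₀·r / (1 − (1+r)^(−n)) = 400.00·0.0151667 / (1 − 1.01517^(−48)).
Denominator 1 − (1+r)^(−48) = 0.514479868.
P = 6.06667 / 0.514479868 ≈ 11.79.

€11.79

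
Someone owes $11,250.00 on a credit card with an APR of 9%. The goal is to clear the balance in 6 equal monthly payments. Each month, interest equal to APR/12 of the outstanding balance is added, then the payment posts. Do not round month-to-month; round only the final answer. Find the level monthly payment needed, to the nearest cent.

$1,924.53

Monthly rate r = 9%/12 = 0.75% = 0.0075.
Level-payment amortization: P = B₀·r / (1 − (1+r)^(−n)) = 11250.00·0.0075 / (1 − 1.0075^(−6)).
Denominator 1 − (1+r)^(−6) = 0.0438419822.
P = 84.375 / 0.0438419822 ≈ 1924.53.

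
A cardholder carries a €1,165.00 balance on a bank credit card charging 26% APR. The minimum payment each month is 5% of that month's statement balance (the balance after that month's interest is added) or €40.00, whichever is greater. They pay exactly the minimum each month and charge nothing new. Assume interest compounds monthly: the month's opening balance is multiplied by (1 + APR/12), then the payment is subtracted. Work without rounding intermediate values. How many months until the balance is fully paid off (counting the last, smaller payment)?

40 months

Monthly rate r = 26%/12 = 2.16667% = 0.0216667.
While 5% of the post-interest balance exceeds €40.00, each month B ← (B·(1+r))·(1 − 0.05), i.e. B shrinks by the factor (1+r)·0.95 = 0.97058.
This holds for months 1–14. Entering month 15 the balance is €766.98; 5% of the post-interest balance is now below €40.00, so the flat €40.00 minimum applies from here.
From month 15 a fixed €40.00 at rate r clears €766.98 in 26 more payments. Total: 14 + 26 = 40 months.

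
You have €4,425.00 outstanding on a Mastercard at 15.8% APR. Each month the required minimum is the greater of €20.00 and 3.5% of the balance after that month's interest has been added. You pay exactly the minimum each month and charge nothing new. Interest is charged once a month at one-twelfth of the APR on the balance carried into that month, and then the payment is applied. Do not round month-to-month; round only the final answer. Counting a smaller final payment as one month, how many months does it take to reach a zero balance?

Monthly rate r = 15.8%/12 = 1.31667% = 0.0131667.
While 3.5% of the post-interest balance exceeds €20.00, each month B ← (B·(1+r))·(1 − 0.035), i.e. B shrinks by the factor (1+r)·0.965 = 0.97771.
This holds for months 1–92. Entering month 93 the balance is €555.99; 3.5% of the post-interest balance is now below €20.00, so the flat €20.00 minimum applies from here.
From month 93 a fixed €20.00 at rate r clears €555.99 in 35 more payments. Total: 92 + 35 = 127 months.

127 months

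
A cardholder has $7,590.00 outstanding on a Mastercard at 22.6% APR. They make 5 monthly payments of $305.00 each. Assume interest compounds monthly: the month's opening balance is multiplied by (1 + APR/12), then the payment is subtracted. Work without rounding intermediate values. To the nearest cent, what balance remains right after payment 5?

Monthly rate r = 22.6%/12 = 1.88333% = 0.0188333.
Each month: B ← B·(1+r) − $305.00.
Month 1: interest $142.94; balance after payment $7,427.94.
Month 2: interest $139.89; balance after payment $7,262.84.
Month 3: interest $136.78; balance after payment $7,094.62.
Month 4: interest $133.62; balance after payment $6,923.24.
Month 5: interest $130.39; balance after payment $6,748.62.

$6,748.62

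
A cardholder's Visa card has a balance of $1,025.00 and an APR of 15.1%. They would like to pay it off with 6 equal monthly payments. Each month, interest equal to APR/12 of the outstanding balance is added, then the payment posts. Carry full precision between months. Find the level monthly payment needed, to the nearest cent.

Monthly rate r = 15.1%/12 = 1.25833% = 0.0125833.
Level-payment amortization: P = B₀·r / (1 − (1+r)^(−n)) = 1025.00·0.0125833 / (1 − 1.01258^(−6)).
Denominator 1 − (1+r)^(−6) = 0.07228335.
P = 12.8979 / 0.07228335 ≈ 178.44.

$178.44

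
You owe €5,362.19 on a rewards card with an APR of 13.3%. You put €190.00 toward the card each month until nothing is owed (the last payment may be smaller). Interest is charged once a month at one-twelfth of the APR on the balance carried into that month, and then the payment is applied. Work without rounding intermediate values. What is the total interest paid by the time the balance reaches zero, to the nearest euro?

Monthly rate r = 13.3%/12 = 1.10833% = 0.0110833.
Payoff takes n = ⌈−ln(1 − rB₀/P)/ln(1+r)⌉ = ⌈34.033⌉ = 35 payments; the last is €6.26.
Total paid = 34·€190.00 + €6.26 = €6,466.26.
Total interest = total paid − principal = €6,466.26 − €5,362.19 = €1,104.07.

€1,104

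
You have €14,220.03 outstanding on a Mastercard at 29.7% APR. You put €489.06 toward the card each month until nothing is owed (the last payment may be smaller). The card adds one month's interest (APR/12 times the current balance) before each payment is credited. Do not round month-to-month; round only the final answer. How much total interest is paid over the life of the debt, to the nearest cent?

Monthly rate r = 29.7%/12 = 2.475% = 0.02475.
Payoff takes n = ⌈−ln(1 − rB₀/P)/ln(1+r)⌉ = ⌈52.014⌉ = 53 payments; the last is €6.87.
Total paid = 52·€489.06 + €6.87 = €25,437.99.
Total interest = total paid − principal = €25,437.99 − €14,220.03 = €11,217.96.

€11,217.96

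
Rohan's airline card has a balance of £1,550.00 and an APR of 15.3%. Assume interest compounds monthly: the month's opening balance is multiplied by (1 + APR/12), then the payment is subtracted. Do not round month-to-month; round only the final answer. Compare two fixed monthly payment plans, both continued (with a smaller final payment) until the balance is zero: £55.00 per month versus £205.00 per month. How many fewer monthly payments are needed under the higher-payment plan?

27 fewer payments

Monthly rate r = 15.3%/12 = 1.275% = 0.01275.
At £55.00/mo: n = ⌈−ln(1 − rB₀/P)/ln(1+r)⌉ = 36 payments (last £7.83); total interest = total paid − £1,550.00 = £382.83.
At £205.00/mo: 9 payments (last £0.26); total interest £90.26.
Payments saved = 36 − 9 = 27.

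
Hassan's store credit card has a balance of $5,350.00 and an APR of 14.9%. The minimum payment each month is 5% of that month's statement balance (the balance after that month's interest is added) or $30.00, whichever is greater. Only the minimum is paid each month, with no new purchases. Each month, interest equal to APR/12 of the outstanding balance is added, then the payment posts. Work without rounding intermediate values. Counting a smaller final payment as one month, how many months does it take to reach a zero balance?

80 months

Monthly rate r = 14.9%/12 = 1.24167% = 0.0124167.
While 5% of the post-interest balance exceeds $30.00, each month B ← (B·(1+r))·(1 − 0.05), i.e. B shrinks by the factor (1+r)·0.95 = 0.9618.
This holds for months 1–57. Entering month 58 the balance is $580.87; 5% of the post-interest balance is now below $30.00, so the flat $30.00 minimum applies from here.
From month 58 a fixed $30.00 at rate r clears $580.87 in 23 more payments. Total: 57 + 23 = 80 months.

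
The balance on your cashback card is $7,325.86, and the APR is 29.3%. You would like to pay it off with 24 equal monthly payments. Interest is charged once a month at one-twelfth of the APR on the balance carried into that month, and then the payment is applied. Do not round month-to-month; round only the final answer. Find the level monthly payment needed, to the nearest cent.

$406.97

Monthly rate r = 29.3%/12 = 2.44167% = 0.0244167.
Level-payment amortization: P = B₀·r / (1 − (1+r)^(−n)) = 7325.86·0.0244167 / (1 − 1.02442^(−24)).
Denominator 1 − (1+r)^(−24) = 0.439519192.
P = 178.873 / 0.439519192 ≈ 406.97.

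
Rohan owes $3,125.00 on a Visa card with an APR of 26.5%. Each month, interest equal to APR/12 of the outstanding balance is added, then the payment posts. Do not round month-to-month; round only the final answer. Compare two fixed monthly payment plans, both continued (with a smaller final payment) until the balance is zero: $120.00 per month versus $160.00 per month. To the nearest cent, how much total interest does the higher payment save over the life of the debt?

Monthly rate r = 26.5%/12 = 2.20833% = 0.0220833.
At $120.00/mo: n = ⌈−ln(1 − rB₀/P)/ln(1+r)⌉ = 40 payments (last $22.13); total interest = total paid − $3,125.00 = $1,577.13.
At $160.00/mo: 26 payments (last $134.67); total interest $1,009.67.
Interest saved = $1,577.13 − $1,009.67 = $567.46.

$567.46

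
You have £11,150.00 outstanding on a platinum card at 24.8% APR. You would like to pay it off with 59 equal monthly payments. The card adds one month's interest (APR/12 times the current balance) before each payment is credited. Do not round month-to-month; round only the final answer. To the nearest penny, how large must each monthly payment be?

Monthly rate r = 24.8%/12 = 2.06667% = 0.0206667.
Level-payment amortization: P = B₀·r / (1 − (1+r)^(−n)) = 11150.00·0.0206667 / (1 − 1.02067^(−59)).
Denominator 1 − (1+r)^(−59) = 0.700878222.
P = 230.433 / 0.700878222 ≈ 328.78.

£328.78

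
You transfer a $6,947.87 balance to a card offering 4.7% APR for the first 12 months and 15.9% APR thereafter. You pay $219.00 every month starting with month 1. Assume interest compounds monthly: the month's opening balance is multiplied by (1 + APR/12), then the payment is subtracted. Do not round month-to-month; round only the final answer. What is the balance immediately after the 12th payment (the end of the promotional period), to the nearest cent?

$4,596.19

Promo months 1–12 at r₀ = 4.7%/12 = 0.00391667; months 13+ at r₁ = 15.9%/12 = 0.01325.
After month 12: iterate B ← B·(1+r₀) − $219.00 for 12 months → $4,596.19.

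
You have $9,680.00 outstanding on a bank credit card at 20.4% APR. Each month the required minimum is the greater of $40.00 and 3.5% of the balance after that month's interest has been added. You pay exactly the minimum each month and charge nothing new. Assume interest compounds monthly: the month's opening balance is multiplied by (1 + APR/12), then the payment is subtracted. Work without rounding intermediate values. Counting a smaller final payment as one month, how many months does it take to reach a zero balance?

Monthly rate r = 20.4%/12 = 1.7% = 0.017.
While 3.5% of the post-interest balance exceeds $40.00, each month B ← (B·(1+r))·(1 − 0.035), i.e. B shrinks by the factor (1+r)·0.965 = 0.9814.
This holds for months 1–115. Entering month 116 the balance is $1,117.96; 3.5% of the post-interest balance is now below $40.00, so the flat $40.00 minimum applies from here.
From month 116 a fixed $40.00 at rate r clears $1,117.96 in 39 more payments. Total: 115 + 39 = 154 months.

154 months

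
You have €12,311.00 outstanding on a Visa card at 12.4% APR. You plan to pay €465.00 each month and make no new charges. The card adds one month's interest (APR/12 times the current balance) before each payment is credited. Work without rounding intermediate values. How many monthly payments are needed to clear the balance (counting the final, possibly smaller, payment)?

32 payments

Monthly rate r = 12.4%/12 = 1.03333% = 0.0103333.
Recurrence: B ← B·(1+r) − €465.00.
Month 1: interest €127.21; balance after payment €11,973.21.
Month 2: interest €123.72; balance after payment €11,631.94.
Closed form: n = −ln(1 − rB₀/P)/ln(1+r) = −ln(0.72642)/ln(1.01033) ≈ 31.091, so the balance reaches zero during payment 32.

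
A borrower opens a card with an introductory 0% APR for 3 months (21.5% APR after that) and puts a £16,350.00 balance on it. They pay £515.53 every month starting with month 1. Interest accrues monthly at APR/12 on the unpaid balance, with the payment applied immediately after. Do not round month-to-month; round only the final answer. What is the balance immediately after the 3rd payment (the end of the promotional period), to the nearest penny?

Promo months 1–3 at r₀ = 0%/12 = 0; months 4+ at r₁ = 21.5%/12 = 0.0179167.
After month 3 (no interest yet): B = £16,350.00 − 3·£515.53 = £14,803.41.

£14,803.41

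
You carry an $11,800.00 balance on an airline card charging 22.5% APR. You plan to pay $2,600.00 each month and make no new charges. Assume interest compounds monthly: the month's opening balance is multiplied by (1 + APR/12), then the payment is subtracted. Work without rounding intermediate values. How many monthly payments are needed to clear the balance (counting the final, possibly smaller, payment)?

5 months

Monthly rate r = 22.5%/12 = 1.875% = 0.01875.
Recurrence: B ← B·(1+r) − $2,600.00.
Month 1: interest $221.25; balance after payment $9,421.25.
Month 2: interest $176.65; balance after payment $6,997.90.
Month 3: interest $131.21; balance after payment $4,529.11.
Month 4: interest $84.92; balance after payment $2,014.03.
Month 5: interest $37.76; balance after payment $0.00.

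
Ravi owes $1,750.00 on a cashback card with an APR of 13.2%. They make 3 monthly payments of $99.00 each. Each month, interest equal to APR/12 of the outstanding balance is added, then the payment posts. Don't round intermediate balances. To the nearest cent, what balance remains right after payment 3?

Monthly rate r = 13.2%/12 = 1.1% = 0.011.
Each month: B ← B·(1+r) − $99.00.
Month 1: interest $19.25; balance after payment $1,670.25.
Month 2: interest $18.37; balance after payment $1,589.62.
Month 3: interest $17.49; balance after payment $1,508.11.

$1,508.11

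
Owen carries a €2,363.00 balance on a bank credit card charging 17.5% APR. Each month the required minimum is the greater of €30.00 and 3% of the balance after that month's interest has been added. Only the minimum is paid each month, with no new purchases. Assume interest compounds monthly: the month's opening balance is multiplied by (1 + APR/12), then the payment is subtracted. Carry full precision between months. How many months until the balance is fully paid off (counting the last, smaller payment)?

100 months

Monthly rate r = 17.5%/12 = 1.45833% = 0.0145833.
While 3% of the post-interest balance exceeds €30.00, each month B ← (B·(1+r))·(1 − 0.03), i.e. B shrinks by the factor (1+r)·0.97 = 0.98415.
This holds for months 1–55. Entering month 56 the balance is €981.15; 3% of the post-interest balance is now below €30.00, so the flat €30.00 minimum applies from here.
From month 56 a fixed €30.00 at rate r clears €981.15 in 45 more payments. Total: 55 + 45 = 100 months.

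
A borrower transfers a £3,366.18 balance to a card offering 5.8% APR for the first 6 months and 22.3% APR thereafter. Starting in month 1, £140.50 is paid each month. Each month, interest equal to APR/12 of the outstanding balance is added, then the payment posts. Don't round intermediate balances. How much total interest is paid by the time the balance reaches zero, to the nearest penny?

Promo months 1–6 at r₀ = 5.8%/12 = 0.00483333; months 7+ at r₁ = 22.3%/12 = 0.0185833.
After month 6: iterate B ← B·(1+r₀) − £140.50 for 6 months → £2,611.73.
Then at r₁ with £140.50/mo: n₂ = −ln(1 − r₁·B/P)/ln(1+r₁) ≈ 23.02 → 24 more payments.
Total paid = 29·£140.50 + £2.33 = £4,076.83; interest = £4,076.83 − £3,366.18 = £710.65.

£710.65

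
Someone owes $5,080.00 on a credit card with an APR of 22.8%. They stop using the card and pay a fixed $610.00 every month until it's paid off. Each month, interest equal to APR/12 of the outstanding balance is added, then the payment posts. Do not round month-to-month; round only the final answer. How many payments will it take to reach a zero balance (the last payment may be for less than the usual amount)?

Monthly rate r = 22.8%/12 = 1.9% = 0.019.
Recurrence: B ← B·(1+r) − $610.00.
Month 1: interest $96.52; balance after payment $4,566.52.
Month 2: interest $86.76; balance after payment $4,043.28.
Closed form: n = −ln(1 − rB₀/P)/ln(1+r) = −ln(0.84177)/ln(1.019) ≈ 9.152, so the balance reaches zero during payment 10.

10 payments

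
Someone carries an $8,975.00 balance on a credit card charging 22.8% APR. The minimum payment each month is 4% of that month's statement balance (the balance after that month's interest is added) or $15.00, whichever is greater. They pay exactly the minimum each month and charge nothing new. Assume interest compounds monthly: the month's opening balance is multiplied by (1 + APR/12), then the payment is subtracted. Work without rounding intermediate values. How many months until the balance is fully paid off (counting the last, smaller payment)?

179 months

Monthly rate r = 22.8%/12 = 1.9% = 0.019.
While 4% of the post-interest balance exceeds $15.00, each month B ← (B·(1+r))·(1 − 0.04), i.e. B shrinks by the factor (1+r)·0.96 = 0.97824.
This holds for months 1–146. Entering month 147 the balance is $361.46; 4% of the post-interest balance is now below $15.00, so the flat $15.00 minimum applies from here.
From month 147 a fixed $15.00 at rate r clears $361.46 in 33 more payments. Total: 146 + 33 = 179 months.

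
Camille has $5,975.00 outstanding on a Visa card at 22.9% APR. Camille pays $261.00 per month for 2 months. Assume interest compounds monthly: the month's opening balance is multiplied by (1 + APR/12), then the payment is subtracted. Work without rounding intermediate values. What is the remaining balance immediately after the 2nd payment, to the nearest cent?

$5,678.24

Monthly rate r = 22.9%/12 = 1.90833% = 0.0190833.
Each month: B ← B·(1+r) − $261.00.
Month 1: interest $114.02; balance after payment $5,828.02.
Month 2: interest $111.22; balance after payment $5,678.24.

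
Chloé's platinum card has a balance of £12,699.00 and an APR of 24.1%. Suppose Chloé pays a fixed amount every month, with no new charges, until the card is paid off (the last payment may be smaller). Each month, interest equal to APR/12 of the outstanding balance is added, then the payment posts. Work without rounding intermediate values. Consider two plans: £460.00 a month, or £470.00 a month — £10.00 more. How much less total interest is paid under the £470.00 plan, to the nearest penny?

£211.07

Monthly rate r = 24.1%/12 = 2.00833% = 0.0200833.
At £460.00/mo: n = ⌈−ln(1 − rB₀/P)/ln(1+r)⌉ = 41 payments (last £302.47); total interest = total paid − £12,699.00 = £6,003.47.
At £470.00/mo: 40 payments (last £161.40); total interest £5,792.40.
Interest saved = £6,003.47 − £5,792.40 = £211.07.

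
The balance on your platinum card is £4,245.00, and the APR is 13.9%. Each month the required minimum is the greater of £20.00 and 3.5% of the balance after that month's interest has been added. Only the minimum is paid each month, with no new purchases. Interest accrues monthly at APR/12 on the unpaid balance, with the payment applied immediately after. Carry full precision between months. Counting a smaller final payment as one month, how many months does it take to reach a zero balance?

119 months

Monthly rate r = 13.9%/12 = 1.15833% = 0.0115833.
While 3.5% of the post-interest balance exceeds £20.00, each month B ← (B·(1+r))·(1 − 0.035), i.e. B shrinks by the factor (1+r)·0.965 = 0.97618.
This holds for months 1–84. Entering month 85 the balance is £560.16; 3.5% of the post-interest balance is now below £20.00, so the flat £20.00 minimum applies from here.
From month 85 a fixed £20.00 at rate r clears £560.16 in 35 more payments. Total: 84 + 35 = 119 months.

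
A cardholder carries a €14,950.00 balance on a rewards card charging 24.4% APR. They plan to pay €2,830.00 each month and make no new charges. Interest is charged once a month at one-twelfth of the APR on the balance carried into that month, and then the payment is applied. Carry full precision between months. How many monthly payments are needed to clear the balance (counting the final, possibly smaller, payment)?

6 months

Monthly rate r = 24.4%/12 = 2.03333% = 0.0203333.
Recurrence: B ← B·(1+r) − €2,830.00.
Month 1: interest €303.98; balance after payment €12,423.98.
Month 2: interest €252.62; balance after payment €9,846.60.
Month 3: interest €200.21; balance after payment €7,216.82.
Month 4: interest €146.74; balance after payment €4,533.56.
Month 5: interest €92.18; balance after payment €1,795.74.
Month 6: interest €36.51; balance after payment €0.00.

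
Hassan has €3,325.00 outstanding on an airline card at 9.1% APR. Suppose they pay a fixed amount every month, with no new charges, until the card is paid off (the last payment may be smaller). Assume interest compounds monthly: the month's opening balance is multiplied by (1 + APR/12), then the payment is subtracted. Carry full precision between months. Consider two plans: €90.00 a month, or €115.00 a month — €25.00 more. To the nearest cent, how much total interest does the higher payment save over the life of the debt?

€148.53

Monthly rate r = 9.1%/12 = 0.758333% = 0.00758333.
At €90.00/mo: n = ⌈−ln(1 − rB₀/P)/ln(1+r)⌉ = 44 payments (last €46.26); total interest = total paid − €3,325.00 = €591.26.
At €115.00/mo: 33 payments (last €87.73); total interest €442.73.
Interest saved = €591.26 − €442.73 = €148.53.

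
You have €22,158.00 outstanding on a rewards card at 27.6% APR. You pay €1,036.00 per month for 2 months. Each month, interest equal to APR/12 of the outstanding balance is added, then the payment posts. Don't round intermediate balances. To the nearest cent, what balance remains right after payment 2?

Monthly rate r = 27.6%/12 = 2.3% = 0.023.
Each month: B ← B·(1+r) − €1,036.00.
Month 1: interest €509.63; balance after payment €21,631.63.
Month 2: interest €497.53; balance after payment €21,093.16.

€21,093.16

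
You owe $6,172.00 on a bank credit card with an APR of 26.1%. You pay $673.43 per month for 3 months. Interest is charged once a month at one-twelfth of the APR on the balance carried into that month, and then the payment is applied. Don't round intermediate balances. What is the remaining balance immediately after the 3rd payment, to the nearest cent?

Monthly rate r = 26.1%/12 = 2.175% = 0.02175.
Each month: B ← B·(1+r) − $673.43.
Month 1: interest $134.24; balance after payment $5,632.81.
Month 2: interest $122.51; balance after payment $5,081.89.
Month 3: interest $110.53; balance after payment $4,519.00.

$4,519.00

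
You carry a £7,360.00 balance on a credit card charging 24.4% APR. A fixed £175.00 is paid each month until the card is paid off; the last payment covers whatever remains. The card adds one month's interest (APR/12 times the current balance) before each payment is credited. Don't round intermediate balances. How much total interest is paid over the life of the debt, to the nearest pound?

Monthly rate r = 24.4%/12 = 2.03333% = 0.0203333.
Payoff takes n = ⌈−ln(1 − rB₀/P)/ln(1+r)⌉ = ⌈95.986⌉ = 96 payments; the last is £172.58.
Total paid = 95·£175.00 + £172.58 = £16,797.58.
Total interest = total paid − principal = £16,797.58 − £7,360.00 = £9,437.58.

£9,438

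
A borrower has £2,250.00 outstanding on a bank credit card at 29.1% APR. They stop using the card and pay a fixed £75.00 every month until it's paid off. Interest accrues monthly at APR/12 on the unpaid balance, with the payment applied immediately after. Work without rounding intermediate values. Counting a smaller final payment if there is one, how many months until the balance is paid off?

55 payments

Monthly rate r = 29.1%/12 = 2.425% = 0.02425.
Recurrence: B ← B·(1+r) − £75.00.
Month 1: interest £54.56; balance after payment £2,229.56.
Month 2: interest £54.07; balance after payment £2,208.63.
Closed form: n = −ln(1 − rB₀/P)/ln(1+r) = −ln(0.2725)/ln(1.02425) ≈ 54.261, so the balance reaches zero during payment 55.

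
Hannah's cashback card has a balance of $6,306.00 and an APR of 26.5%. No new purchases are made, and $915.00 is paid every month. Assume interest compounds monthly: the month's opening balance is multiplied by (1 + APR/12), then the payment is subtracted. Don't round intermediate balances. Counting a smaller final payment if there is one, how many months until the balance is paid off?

8 payments

Monthly rate r = 26.5%/12 = 2.20833% = 0.0220833.
Recurrence: B ← B·(1+r) − $915.00.
Month 1: interest $139.26; balance after payment $5,530.26.
Month 2: interest $122.13; balance after payment $4,737.38.
Closed form: n = −ln(1 − rB₀/P)/ln(1+r) = −ln(0.84781)/ln(1.02208) ≈ 7.559, so the balance reaches zero during payment 8.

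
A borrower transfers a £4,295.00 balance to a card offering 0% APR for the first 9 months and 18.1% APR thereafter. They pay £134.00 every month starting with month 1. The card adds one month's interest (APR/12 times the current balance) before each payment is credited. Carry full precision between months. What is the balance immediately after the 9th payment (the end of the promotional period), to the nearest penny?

Promo months 1–9 at r₀ = 0%/12 = 0; months 10+ at r₁ = 18.1%/12 = 0.0150833.
After month 9 (no interest yet): B = £4,295.00 − 9·£134.00 = £3,089.00.

£3,089.00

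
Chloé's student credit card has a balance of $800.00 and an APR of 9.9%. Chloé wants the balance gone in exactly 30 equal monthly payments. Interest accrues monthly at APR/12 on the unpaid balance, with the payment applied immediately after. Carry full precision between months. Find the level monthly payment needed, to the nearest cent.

Monthly rate r = 9.9%/12 = 0.825% = 0.00825.
Level-payment amortization: P = B₀·r / (1 − (1+r)^(−n)) = 800.00·0.00825 / (1 − 1.00825^(−30)).
Denominator 1 − (1+r)^(−30) = 0.218456637.
P = 6.6 / 0.218456637 ≈ 30.21.

$30.21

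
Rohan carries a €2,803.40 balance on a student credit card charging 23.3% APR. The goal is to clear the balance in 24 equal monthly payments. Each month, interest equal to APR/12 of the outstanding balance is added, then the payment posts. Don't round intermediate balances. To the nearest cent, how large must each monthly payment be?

€147.24

Monthly rate r = 23.3%/12 = 1.94167% = 0.0194167.
Level-payment amortization: P = B₀·r / (1 − (1+r)^(−n)) = 2803.40·0.0194167 / (1 − 1.01942^(−24)).
Denominator 1 − (1+r)^(−24) = 0.369683773.
P = 54.4327 / 0.369683773 ≈ 147.24.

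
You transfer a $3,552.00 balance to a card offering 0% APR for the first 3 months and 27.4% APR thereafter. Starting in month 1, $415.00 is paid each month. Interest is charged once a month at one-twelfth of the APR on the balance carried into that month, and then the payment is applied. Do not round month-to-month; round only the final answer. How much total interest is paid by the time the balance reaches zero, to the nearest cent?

$188.24

Promo months 1–3 at r₀ = 0%/12 = 0; months 4+ at r₁ = 27.4%/12 = 0.0228333.
After month 3 (no interest yet): B = $3,552.00 − 3·$415.00 = $2,307.00.
Then at r₁ with $415.00/mo: n₂ = −ln(1 − r₁·B/P)/ln(1+r₁) ≈ 6.01 → 7 more payments.
Total paid = 9·$415.00 + $5.24 = $3,740.24; interest = $3,740.24 − $3,552.00 = $188.24.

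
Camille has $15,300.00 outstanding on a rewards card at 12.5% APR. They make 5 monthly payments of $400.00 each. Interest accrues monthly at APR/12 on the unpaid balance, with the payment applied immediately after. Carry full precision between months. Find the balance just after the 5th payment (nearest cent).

$14,071.55

Monthly rate r = 12.5%/12 = 1.04167% = 0.0104167.
Each month: B ← B·(1+r) − $400.00.
Month 1: interest $159.38; balance after payment $15,059.38.
Month 2: interest $156.87; balance after payment $14,816.24.
Month 3: interest $154.34; balance after payment $14,570.58.
Month 4: interest $151.78; balance after payment $14,322.36.
Month 5: interest $149.19; balance after payment $14,071.55.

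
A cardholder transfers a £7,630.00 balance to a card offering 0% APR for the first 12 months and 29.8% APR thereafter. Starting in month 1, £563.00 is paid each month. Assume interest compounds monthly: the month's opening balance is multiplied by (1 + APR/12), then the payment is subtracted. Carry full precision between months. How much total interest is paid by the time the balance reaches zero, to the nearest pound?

£30

Promo months 1–12 at r₀ = 0%/12 = 0; months 13+ at r₁ = 29.8%/12 = 0.0248333.
After month 12 (no interest yet): B = £7,630.00 − 12·£563.00 = £874.00.
Then at r₁ with £563.00/mo: n₂ = −ln(1 − r₁·B/P)/ln(1+r₁) ≈ 1.60 → 2 more payments.
Total paid = 13·£563.00 + £340.97 = £7,659.97; interest = £7,659.97 − £7,630.00 = £29.97.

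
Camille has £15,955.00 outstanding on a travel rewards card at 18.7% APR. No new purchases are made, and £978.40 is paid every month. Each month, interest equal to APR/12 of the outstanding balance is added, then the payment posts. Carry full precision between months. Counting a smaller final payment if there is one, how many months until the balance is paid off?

Monthly rate r = 18.7%/12 = 1.55833% = 0.0155833.
Recurrence: B ← B·(1+r) − £978.40.
Month 1: interest £248.63; balance after payment £15,225.23.
Month 2: interest £237.26; balance after payment £14,484.09.
Closed form: n = −ln(1 − rB₀/P)/ln(1+r) = −ln(0.74588)/ln(1.01558) ≈ 18.961, so the balance reaches zero during payment 19.

19 months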